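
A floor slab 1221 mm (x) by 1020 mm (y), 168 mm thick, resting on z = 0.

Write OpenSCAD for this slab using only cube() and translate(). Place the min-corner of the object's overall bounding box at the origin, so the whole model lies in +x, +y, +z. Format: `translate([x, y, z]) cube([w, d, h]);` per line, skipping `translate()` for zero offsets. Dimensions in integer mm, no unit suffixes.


cube([1221, 1020, 168]);


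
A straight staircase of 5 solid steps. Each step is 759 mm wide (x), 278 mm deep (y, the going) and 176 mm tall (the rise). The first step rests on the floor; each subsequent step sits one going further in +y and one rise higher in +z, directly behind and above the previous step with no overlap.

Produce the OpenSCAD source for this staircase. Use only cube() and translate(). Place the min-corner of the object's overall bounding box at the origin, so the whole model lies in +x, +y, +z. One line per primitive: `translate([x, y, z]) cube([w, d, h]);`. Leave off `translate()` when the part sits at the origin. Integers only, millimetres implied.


cube([759, 278, 176]);
translate([0, 278, 176]) cube([759, 278, 176]);
translate([0, 556, 352]) cube([759, 278, 176]);
translate([0, 834, 528]) cube([759, 278, 176]);
translate([0, 1112, 704]) cube([759, 278, 176]);


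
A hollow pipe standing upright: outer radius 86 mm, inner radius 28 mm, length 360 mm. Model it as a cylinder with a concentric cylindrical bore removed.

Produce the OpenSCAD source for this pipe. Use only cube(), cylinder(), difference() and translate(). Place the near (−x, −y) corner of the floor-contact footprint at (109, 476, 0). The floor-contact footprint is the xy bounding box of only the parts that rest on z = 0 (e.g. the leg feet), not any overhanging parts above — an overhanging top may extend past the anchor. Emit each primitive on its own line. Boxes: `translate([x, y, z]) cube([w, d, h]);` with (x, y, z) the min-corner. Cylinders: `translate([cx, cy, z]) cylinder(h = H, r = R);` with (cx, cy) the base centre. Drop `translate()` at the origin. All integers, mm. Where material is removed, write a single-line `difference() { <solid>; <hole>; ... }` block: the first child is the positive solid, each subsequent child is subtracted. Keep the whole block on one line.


difference() { translate([195, 562, 0]) cylinder(h = 360, r = 86); translate([195, 562, 0]) cylinder(h = 360, r = 28); }


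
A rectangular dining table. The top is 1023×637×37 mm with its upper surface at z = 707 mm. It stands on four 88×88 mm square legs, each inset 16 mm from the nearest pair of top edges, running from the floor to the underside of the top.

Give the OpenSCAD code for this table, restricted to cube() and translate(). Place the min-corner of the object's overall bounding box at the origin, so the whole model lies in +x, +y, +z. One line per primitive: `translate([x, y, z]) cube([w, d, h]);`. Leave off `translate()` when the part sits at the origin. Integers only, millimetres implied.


translate([0, 0, 670]) cube([1023, 637, 37]);
translate([16, 16, 0]) cube([88, 88, 670]);
translate([919, 16, 0]) cube([88, 88, 670]);
translate([16, 533, 0]) cube([88, 88, 670]);
translate([919, 533, 0]) cube([88, 88, 670]);


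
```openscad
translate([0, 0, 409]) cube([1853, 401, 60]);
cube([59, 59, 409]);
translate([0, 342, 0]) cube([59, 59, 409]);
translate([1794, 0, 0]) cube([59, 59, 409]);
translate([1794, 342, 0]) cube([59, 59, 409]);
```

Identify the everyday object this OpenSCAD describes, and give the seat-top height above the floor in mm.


A bench. The seat-top height is 469 mm.

A long slab on four corner posts — a bench. The slab sits at z = 409 with thickness 60, so the top is 409 + 60 = 469 mm.


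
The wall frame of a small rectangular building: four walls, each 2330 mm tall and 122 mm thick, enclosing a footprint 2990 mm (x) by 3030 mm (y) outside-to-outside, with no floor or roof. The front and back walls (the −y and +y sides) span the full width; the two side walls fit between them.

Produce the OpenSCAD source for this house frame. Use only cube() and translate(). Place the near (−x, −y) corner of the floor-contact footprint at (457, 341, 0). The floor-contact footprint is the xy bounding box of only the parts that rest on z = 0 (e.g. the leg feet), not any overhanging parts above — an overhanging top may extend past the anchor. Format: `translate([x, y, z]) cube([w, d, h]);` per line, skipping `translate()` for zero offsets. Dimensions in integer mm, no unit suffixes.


translate([457, 341, 0]) cube([2990, 122, 2330]);
translate([457, 3249, 0]) cube([2990, 122, 2330]);
translate([457, 463, 0]) cube([122, 2786, 2330]);
translate([3325, 463, 0]) cube([122, 2786, 2330]);


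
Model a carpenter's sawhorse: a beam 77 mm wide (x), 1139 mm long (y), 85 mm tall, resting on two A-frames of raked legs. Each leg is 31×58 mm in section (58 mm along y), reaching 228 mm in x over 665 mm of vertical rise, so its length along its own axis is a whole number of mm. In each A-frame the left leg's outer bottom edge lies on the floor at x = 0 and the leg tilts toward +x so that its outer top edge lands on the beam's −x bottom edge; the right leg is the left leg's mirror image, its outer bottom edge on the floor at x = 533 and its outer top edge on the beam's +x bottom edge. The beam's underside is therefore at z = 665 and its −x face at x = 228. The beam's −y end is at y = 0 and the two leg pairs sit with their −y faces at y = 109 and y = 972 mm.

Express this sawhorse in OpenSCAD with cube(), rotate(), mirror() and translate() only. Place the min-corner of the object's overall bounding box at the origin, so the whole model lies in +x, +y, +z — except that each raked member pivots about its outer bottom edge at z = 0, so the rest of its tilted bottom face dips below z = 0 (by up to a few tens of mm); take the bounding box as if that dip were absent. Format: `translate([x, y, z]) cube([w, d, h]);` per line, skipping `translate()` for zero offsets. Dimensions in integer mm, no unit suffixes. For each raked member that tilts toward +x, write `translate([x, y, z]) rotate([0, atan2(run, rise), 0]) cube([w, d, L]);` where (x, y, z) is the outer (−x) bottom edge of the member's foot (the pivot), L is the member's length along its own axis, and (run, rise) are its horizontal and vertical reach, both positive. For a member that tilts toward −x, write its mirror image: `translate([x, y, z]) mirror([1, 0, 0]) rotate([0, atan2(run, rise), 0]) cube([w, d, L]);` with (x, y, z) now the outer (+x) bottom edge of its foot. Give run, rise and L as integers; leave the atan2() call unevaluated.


translate([228, 0, 665]) cube([77, 1139, 85]);
translate([0, 109, 0]) rotate([0, atan2(228, 665), 0]) cube([31, 58, 703]);
translate([533, 109, 0]) mirror([1, 0, 0]) rotate([0, atan2(228, 665), 0]) cube([31, 58, 703]);
translate([0, 972, 0]) rotate([0, atan2(228, 665), 0]) cube([31, 58, 703]);
translate([533, 972, 0]) mirror([1, 0, 0]) rotate([0, atan2(228, 665), 0]) cube([31, 58, 703]);


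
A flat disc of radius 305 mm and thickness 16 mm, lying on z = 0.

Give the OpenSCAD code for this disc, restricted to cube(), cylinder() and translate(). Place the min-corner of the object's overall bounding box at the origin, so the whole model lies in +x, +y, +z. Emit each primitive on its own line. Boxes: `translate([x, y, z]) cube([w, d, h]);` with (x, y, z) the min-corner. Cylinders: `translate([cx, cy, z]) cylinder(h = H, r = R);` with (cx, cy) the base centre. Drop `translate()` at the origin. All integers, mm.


translate([305, 305, 0]) cylinder(h = 16, r = 305);


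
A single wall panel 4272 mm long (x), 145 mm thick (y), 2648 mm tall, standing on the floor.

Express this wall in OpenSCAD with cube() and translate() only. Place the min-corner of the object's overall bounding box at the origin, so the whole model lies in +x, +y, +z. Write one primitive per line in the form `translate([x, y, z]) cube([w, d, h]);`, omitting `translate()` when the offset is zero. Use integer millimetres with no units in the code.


cube([4272, 145, 2648]);


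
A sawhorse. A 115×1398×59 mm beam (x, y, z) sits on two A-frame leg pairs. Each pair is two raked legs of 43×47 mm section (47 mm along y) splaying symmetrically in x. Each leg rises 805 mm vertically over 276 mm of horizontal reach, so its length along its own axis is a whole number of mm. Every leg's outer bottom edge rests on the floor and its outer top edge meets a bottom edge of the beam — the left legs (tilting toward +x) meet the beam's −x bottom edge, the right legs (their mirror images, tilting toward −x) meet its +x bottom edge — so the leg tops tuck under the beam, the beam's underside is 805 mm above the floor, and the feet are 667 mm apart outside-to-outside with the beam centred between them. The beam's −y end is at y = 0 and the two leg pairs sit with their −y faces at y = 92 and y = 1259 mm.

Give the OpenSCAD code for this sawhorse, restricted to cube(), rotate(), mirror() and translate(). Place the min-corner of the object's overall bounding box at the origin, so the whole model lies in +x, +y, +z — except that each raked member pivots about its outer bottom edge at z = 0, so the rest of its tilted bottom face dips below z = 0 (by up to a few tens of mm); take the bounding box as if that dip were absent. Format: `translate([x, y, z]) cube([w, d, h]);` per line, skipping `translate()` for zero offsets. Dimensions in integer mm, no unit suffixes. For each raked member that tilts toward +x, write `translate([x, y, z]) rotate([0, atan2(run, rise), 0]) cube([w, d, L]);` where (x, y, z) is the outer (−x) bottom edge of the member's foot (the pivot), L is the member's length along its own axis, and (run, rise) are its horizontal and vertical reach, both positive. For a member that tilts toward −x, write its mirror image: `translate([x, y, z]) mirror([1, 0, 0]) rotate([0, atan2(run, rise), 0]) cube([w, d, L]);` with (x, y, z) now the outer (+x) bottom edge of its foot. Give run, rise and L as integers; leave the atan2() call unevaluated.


translate([276, 0, 805]) cube([115, 1398, 59]);
translate([0, 92, 0]) rotate([0, atan2(276, 805), 0]) cube([43, 47, 851]);
translate([667, 92, 0]) mirror([1, 0, 0]) rotate([0, atan2(276, 805), 0]) cube([43, 47, 851]);
translate([0, 1259, 0]) rotate([0, atan2(276, 805), 0]) cube([43, 47, 851]);
translate([667, 1259, 0]) mirror([1, 0, 0]) rotate([0, atan2(276, 805), 0]) cube([43, 47, 851]);


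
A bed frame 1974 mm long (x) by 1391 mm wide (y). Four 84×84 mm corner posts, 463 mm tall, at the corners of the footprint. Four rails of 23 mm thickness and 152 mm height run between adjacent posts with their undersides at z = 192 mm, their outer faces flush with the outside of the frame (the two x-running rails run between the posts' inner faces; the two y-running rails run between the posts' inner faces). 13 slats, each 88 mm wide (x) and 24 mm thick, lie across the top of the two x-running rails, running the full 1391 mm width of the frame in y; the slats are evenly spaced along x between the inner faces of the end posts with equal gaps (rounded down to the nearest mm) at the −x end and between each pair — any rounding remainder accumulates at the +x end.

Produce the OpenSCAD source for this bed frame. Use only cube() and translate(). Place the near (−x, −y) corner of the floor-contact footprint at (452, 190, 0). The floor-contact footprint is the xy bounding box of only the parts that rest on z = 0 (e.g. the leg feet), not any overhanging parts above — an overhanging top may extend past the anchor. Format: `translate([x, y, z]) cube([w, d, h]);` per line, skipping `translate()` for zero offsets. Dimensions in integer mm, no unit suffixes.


// slat z = rail_z + rail_h = 192 + 152 = 344
// slat gap = ⌊(1806 − 13·88) / 14⌋ = 47
translate([452, 190, 0]) cube([84, 84, 463]);
translate([452, 1497, 0]) cube([84, 84, 463]);
translate([2342, 190, 0]) cube([84, 84, 463]);
translate([2342, 1497, 0]) cube([84, 84, 463]);
translate([536, 190, 192]) cube([1806, 23, 152]);
translate([536, 1558, 192]) cube([1806, 23, 152]);
translate([452, 274, 192]) cube([23, 1223, 152]);
translate([2403, 274, 192]) cube([23, 1223, 152]);
translate([583, 190, 344]) cube([88, 1391, 24]);
translate([718, 190, 344]) cube([88, 1391, 24]);
translate([853, 190, 344]) cube([88, 1391, 24]);
translate([988, 190, 344]) cube([88, 1391, 24]);
translate([1123, 190, 344]) cube([88, 1391, 24]);
translate([1258, 190, 344]) cube([88, 1391, 24]);
translate([1393, 190, 344]) cube([88, 1391, 24]);
translate([1528, 190, 344]) cube([88, 1391, 24]);
translate([1663, 190, 344]) cube([88, 1391, 24]);
translate([1798, 190, 344]) cube([88, 1391, 24]);
translate([1933, 190, 344]) cube([88, 1391, 24]);
translate([2068, 190, 344]) cube([88, 1391, 24]);
translate([2203, 190, 344]) cube([88, 1391, 24]);


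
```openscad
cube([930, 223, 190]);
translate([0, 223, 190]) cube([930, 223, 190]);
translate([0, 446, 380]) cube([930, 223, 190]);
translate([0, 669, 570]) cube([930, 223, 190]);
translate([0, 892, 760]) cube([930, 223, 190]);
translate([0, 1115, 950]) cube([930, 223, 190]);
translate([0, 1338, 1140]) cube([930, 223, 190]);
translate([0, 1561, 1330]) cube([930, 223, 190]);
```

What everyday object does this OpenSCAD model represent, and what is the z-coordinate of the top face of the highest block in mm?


A staircase. The total rise is 1520 mm.

8 identical blocks, each offset up and back from the previous — a staircase. Each step is 190 mm tall and there are 8 of them, so the total rise is 8 × 190 = 1520 mm.


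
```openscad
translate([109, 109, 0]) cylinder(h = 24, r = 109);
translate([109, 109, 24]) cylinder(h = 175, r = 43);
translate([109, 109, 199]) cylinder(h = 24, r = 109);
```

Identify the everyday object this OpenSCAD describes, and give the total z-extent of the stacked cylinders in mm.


A spool. The overall height is 223 mm.

Three coaxial cylinders, large–small–large — a spool. Two 24 mm flanges and a 175 mm core give 24 + 175 + 24 = 223 mm.


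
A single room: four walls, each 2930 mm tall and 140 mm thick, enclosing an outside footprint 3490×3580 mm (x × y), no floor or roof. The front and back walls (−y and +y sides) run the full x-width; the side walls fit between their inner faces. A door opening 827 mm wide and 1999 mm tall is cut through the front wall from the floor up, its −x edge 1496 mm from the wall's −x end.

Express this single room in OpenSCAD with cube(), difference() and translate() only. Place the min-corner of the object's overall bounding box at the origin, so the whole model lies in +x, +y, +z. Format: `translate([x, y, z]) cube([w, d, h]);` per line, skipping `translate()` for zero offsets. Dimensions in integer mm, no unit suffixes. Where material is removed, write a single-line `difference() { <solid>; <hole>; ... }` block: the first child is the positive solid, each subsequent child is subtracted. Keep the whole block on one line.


difference() { cube([3490, 140, 2930]); translate([1496, 0, 0]) cube([827, 140, 1999]); }
translate([0, 3440, 0]) cube([3490, 140, 2930]);
translate([0, 140, 0]) cube([140, 3300, 2930]);
translate([3350, 140, 0]) cube([140, 3300, 2930]);


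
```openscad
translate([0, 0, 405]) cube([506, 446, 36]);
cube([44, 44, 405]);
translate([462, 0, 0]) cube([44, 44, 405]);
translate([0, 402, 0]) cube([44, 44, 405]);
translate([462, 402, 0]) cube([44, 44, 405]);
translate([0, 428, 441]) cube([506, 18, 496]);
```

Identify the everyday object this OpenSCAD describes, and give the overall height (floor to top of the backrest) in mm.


A chair. The overall height is 937 mm.

A slab on four corner posts with a tall panel at the back — a chair. The seat slab sits at z = 405 with thickness 36, and the 496 mm backrest starts at the seat top, so the overall height is 405 + 36 + 496 = 937 mm.


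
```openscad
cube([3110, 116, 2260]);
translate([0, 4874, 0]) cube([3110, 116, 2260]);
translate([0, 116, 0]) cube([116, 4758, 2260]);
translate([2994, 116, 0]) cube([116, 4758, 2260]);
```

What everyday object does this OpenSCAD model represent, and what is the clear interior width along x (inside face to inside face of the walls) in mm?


A house (or room) frame. The interior width is 2878 mm.

Four 2260 mm walls enclosing a rectangle with no floor or roof — a room or house frame. Outside width is 3110 mm and wall thickness is 116 mm, so the interior width is 3110 − 2 × 116 = 2878 mm.


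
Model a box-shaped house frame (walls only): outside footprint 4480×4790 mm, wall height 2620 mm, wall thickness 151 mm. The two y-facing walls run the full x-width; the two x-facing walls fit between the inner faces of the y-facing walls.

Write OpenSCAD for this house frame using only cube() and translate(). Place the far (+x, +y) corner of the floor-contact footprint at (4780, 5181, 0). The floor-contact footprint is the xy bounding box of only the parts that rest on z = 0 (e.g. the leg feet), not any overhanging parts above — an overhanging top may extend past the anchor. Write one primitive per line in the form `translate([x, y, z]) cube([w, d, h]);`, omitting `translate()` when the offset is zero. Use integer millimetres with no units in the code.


translate([300, 391, 0]) cube([4480, 151, 2620]);
translate([300, 5030, 0]) cube([4480, 151, 2620]);
translate([300, 542, 0]) cube([151, 4488, 2620]);
translate([4629, 542, 0]) cube([151, 4488, 2620]);


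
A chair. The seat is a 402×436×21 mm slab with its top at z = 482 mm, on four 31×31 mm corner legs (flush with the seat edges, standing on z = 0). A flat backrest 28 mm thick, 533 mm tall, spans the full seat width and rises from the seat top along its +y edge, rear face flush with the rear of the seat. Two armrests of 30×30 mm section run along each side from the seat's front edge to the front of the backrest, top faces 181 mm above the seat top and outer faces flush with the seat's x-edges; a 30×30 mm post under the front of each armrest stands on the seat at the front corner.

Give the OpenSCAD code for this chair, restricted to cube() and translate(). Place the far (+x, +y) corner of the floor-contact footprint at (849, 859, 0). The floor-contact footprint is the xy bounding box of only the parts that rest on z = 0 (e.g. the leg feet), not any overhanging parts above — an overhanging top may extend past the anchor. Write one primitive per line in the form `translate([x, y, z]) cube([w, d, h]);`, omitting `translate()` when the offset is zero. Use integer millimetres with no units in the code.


translate([447, 423, 461]) cube([402, 436, 21]);
translate([447, 423, 0]) cube([31, 31, 461]);
translate([818, 423, 0]) cube([31, 31, 461]);
translate([447, 828, 0]) cube([31, 31, 461]);
translate([818, 828, 0]) cube([31, 31, 461]);
translate([447, 831, 482]) cube([402, 28, 533]);
translate([447, 423, 633]) cube([30, 408, 30]);
translate([819, 423, 633]) cube([30, 408, 30]);
translate([447, 423, 482]) cube([30, 30, 151]);
translate([819, 423, 482]) cube([30, 30, 151]);


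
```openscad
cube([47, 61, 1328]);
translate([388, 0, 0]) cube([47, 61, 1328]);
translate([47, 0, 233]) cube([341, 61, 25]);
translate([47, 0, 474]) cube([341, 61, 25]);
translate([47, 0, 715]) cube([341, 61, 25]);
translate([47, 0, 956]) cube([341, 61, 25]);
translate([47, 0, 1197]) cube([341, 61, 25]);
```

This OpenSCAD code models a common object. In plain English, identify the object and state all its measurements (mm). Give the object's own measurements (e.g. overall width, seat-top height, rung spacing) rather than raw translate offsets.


A straight ladder. Two 47×61 mm vertical rails, 1328 mm tall, stand 435 mm apart (outside-to-outside) with their front faces coplanar on the −y side. 5 rungs, each 61 mm deep and 25 mm tall, span between the inner faces of the rails, front faces flush with the rails. The lowest rung's underside is at z = 233 mm and rungs are spaced 241 mm apart (underside to underside).


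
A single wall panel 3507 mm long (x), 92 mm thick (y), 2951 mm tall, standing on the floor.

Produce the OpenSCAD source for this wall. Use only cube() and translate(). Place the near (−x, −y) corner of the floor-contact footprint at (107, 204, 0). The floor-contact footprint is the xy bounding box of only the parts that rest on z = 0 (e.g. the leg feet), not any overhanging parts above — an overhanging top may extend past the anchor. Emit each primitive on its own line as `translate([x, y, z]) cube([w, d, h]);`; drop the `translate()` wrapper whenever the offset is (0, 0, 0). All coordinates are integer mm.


translate([107, 204, 0]) cube([3507, 92, 2951]);


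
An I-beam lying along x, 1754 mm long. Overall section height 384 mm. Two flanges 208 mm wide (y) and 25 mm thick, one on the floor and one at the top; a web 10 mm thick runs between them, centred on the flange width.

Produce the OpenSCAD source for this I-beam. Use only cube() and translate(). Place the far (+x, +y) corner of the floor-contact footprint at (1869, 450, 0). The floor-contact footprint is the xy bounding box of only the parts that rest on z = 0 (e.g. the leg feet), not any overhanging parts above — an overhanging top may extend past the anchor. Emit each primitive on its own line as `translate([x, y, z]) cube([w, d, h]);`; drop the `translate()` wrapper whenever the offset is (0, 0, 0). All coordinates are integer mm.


translate([115, 242, 0]) cube([1754, 208, 25]);
translate([115, 341, 25]) cube([1754, 10, 334]);
translate([115, 242, 359]) cube([1754, 208, 25]);


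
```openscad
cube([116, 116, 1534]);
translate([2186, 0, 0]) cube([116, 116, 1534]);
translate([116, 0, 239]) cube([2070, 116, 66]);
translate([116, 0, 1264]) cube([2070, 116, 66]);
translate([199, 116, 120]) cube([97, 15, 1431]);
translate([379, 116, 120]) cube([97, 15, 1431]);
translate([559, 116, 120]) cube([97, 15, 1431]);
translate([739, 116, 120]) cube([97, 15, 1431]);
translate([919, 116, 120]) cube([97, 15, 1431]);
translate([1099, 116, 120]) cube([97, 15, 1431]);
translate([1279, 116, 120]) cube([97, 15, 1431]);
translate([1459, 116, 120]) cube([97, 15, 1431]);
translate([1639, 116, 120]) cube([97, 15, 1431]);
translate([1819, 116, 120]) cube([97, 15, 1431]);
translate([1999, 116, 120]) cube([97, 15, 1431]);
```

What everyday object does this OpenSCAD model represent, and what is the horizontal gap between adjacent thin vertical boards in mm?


A fence section. The picket gap is 83 mm.

Two posts, two rails, 11 pickets — a fence section. Span 2070 mm holds 11 pickets of 97 mm with 12 equal gaps: ⌊(2070 − 11·97) / 12⌋ = 83 mm.


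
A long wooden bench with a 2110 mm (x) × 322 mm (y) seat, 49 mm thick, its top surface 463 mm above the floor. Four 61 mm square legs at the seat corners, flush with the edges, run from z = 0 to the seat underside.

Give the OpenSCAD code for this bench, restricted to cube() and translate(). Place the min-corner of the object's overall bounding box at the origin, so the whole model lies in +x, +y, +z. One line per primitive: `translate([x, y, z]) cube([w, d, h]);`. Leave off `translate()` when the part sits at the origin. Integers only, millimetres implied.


translate([0, 0, 414]) cube([2110, 322, 49]);
cube([61, 61, 414]);
translate([0, 261, 0]) cube([61, 61, 414]);
translate([2049, 0, 0]) cube([61, 61, 414]);
translate([2049, 261, 0]) cube([61, 61, 414]);


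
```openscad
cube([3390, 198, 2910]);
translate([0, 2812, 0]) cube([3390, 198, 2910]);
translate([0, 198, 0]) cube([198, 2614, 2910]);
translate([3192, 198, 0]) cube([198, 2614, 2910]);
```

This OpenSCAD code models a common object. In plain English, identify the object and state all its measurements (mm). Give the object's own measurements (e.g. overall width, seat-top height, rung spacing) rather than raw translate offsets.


The wall frame of a small rectangular building: four walls, each 2910 mm tall and 198 mm thick, enclosing a footprint 3390 mm (x) by 3010 mm (y) outside-to-outside, with no floor or roof. The front and back walls (the −y and +y sides) span the full width; the two side walls fit between them.


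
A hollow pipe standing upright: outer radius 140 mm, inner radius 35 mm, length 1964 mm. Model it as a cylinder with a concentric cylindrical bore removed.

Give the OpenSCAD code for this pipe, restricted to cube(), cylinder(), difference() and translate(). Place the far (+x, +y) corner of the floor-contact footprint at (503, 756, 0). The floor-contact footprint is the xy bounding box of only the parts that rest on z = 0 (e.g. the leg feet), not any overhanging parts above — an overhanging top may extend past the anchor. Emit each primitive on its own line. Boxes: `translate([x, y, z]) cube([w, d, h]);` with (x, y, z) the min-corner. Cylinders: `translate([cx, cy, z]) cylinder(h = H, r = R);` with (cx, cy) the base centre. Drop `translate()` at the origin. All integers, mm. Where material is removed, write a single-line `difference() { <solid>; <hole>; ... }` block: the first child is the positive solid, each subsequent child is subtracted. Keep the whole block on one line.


difference() { translate([363, 616, 0]) cylinder(h = 1964, r = 140); translate([363, 616, 0]) cylinder(h = 1964, r = 35); }


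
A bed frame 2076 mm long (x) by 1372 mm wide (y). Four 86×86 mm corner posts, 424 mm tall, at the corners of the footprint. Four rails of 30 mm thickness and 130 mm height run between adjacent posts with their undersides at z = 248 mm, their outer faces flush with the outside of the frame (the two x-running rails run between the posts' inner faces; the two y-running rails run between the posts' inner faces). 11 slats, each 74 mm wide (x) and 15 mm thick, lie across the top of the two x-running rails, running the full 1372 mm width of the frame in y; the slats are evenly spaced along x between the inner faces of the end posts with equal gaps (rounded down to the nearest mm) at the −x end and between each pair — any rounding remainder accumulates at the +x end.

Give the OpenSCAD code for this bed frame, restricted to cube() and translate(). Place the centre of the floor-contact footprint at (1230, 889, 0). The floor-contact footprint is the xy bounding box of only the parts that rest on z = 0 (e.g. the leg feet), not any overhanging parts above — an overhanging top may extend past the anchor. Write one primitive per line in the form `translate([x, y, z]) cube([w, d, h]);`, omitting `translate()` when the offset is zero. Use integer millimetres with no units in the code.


// slat z = rail_z + rail_h = 248 + 130 = 378
// slat gap = ⌊(1904 − 11·74) / 12⌋ = 90
translate([192, 203, 0]) cube([86, 86, 424]);
translate([192, 1489, 0]) cube([86, 86, 424]);
translate([2182, 203, 0]) cube([86, 86, 424]);
translate([2182, 1489, 0]) cube([86, 86, 424]);
translate([278, 203, 248]) cube([1904, 30, 130]);
translate([278, 1545, 248]) cube([1904, 30, 130]);
translate([192, 289, 248]) cube([30, 1200, 130]);
translate([2238, 289, 248]) cube([30, 1200, 130]);
translate([368, 203, 378]) cube([74, 1372, 15]);
translate([532, 203, 378]) cube([74, 1372, 15]);
translate([696, 203, 378]) cube([74, 1372, 15]);
translate([860, 203, 378]) cube([74, 1372, 15]);
translate([1024, 203, 378]) cube([74, 1372, 15]);
translate([1188, 203, 378]) cube([74, 1372, 15]);
translate([1352, 203, 378]) cube([74, 1372, 15]);
translate([1516, 203, 378]) cube([74, 1372, 15]);
translate([1680, 203, 378]) cube([74, 1372, 15]);
translate([1844, 203, 378]) cube([74, 1372, 15]);
translate([2008, 203, 378]) cube([74, 1372, 15]);


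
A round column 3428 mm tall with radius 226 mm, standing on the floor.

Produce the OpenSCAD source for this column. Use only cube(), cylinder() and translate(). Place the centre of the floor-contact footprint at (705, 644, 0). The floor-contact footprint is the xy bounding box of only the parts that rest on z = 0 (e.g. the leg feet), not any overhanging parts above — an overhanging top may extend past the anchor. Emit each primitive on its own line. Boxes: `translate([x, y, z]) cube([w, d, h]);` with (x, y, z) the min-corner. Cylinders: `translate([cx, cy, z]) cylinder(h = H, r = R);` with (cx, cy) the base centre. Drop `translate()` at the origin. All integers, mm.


translate([705, 644, 0]) cylinder(h = 3428, r = 226);


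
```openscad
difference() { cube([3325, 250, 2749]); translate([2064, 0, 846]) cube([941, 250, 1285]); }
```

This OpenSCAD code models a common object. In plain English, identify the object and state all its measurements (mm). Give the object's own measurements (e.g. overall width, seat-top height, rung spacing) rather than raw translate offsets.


A wall 3325 mm long (x), 250 mm thick (y), 2749 mm tall, with a rectangular window opening cut through it. The opening is 941 mm wide and 1285 mm tall; its sill is at z = 846 mm and its near (−x) edge is 2064 mm from the wall's −x end. The opening passes through the full wall thickness.


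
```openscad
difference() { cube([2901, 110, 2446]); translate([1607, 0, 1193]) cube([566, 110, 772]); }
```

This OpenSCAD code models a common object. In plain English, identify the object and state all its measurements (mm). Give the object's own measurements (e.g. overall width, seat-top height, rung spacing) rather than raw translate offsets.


A wall 2901 mm long (x), 110 mm thick (y), 2446 mm tall, with a rectangular window opening cut through it. The opening is 566 mm wide and 772 mm tall; its sill is at z = 1193 mm and its near (−x) edge is 1607 mm from the wall's −x end. The opening passes through the full wall thickness.


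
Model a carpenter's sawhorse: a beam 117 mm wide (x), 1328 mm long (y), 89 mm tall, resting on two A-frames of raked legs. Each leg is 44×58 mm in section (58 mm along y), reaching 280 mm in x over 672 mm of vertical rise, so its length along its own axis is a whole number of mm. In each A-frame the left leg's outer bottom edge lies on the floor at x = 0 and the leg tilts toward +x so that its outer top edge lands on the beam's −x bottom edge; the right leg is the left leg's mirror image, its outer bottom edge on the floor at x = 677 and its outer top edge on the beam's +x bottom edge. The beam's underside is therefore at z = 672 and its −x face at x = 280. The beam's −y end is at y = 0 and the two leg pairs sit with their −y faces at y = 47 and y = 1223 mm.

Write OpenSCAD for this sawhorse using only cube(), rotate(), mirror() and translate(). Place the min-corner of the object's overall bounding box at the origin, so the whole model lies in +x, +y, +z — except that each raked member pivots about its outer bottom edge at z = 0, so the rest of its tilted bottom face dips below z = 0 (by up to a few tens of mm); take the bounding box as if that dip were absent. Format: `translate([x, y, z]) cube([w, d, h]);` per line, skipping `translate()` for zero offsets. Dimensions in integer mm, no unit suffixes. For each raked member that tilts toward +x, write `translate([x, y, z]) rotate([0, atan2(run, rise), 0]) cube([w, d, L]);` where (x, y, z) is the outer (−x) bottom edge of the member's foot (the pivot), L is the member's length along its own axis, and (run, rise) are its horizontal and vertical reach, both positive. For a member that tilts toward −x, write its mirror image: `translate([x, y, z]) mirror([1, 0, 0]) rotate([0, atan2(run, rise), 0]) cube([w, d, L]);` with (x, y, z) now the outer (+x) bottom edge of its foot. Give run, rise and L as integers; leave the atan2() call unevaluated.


translate([280, 0, 672]) cube([117, 1328, 89]);
translate([0, 47, 0]) rotate([0, atan2(280, 672), 0]) cube([44, 58, 728]);
translate([677, 47, 0]) mirror([1, 0, 0]) rotate([0, atan2(280, 672), 0]) cube([44, 58, 728]);
translate([0, 1223, 0]) rotate([0, atan2(280, 672), 0]) cube([44, 58, 728]);
translate([677, 1223, 0]) mirror([1, 0, 0]) rotate([0, atan2(280, 672), 0]) cube([44, 58, 728]);


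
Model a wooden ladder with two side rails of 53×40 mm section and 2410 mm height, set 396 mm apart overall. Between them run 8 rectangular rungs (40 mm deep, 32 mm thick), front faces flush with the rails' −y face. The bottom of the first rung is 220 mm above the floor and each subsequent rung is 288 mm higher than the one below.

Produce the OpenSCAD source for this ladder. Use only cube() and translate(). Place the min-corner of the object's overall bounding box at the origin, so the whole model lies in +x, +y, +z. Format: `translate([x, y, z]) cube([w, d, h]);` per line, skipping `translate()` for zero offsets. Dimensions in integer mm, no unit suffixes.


cube([53, 40, 2410]);
translate([343, 0, 0]) cube([53, 40, 2410]);
translate([53, 0, 220]) cube([290, 40, 32]);
translate([53, 0, 508]) cube([290, 40, 32]);
translate([53, 0, 796]) cube([290, 40, 32]);
translate([53, 0, 1084]) cube([290, 40, 32]);
translate([53, 0, 1372]) cube([290, 40, 32]);
translate([53, 0, 1660]) cube([290, 40, 32]);
translate([53, 0, 1948]) cube([290, 40, 32]);
translate([53, 0, 2236]) cube([290, 40, 32]);


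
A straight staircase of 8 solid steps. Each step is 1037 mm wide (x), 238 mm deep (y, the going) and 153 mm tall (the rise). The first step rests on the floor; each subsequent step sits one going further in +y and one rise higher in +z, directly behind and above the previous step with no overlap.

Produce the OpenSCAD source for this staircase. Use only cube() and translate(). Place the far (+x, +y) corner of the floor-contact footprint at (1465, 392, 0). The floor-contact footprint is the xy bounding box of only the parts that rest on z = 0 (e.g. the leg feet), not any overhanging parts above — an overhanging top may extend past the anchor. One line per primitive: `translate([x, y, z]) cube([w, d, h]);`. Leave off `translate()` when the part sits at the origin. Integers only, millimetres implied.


translate([428, 154, 0]) cube([1037, 238, 153]);
translate([428, 392, 153]) cube([1037, 238, 153]);
translate([428, 630, 306]) cube([1037, 238, 153]);
translate([428, 868, 459]) cube([1037, 238, 153]);
translate([428, 1106, 612]) cube([1037, 238, 153]);
translate([428, 1344, 765]) cube([1037, 238, 153]);
translate([428, 1582, 918]) cube([1037, 238, 153]);
translate([428, 1820, 1071]) cube([1037, 238, 153]);


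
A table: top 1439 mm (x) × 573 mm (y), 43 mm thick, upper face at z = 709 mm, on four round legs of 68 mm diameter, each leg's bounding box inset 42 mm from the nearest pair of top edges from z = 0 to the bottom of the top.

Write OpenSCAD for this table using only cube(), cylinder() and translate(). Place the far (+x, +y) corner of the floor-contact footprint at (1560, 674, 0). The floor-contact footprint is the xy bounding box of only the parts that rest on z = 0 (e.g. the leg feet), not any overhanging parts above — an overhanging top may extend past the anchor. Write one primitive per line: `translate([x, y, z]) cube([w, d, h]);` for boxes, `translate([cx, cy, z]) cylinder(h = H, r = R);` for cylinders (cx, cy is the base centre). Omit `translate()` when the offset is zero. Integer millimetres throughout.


translate([163, 143, 666]) cube([1439, 573, 43]);
translate([239, 219, 0]) cylinder(h = 666, r = 34);
translate([1526, 219, 0]) cylinder(h = 666, r = 34);
translate([239, 640, 0]) cylinder(h = 666, r = 34);
translate([1526, 640, 0]) cylinder(h = 666, r = 34);


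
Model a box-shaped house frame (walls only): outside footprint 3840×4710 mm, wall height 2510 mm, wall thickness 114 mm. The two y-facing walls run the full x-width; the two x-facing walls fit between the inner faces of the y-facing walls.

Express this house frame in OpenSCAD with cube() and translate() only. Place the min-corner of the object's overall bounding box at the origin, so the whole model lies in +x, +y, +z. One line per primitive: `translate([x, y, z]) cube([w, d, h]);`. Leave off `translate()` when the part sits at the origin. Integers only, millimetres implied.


cube([3840, 114, 2510]);
translate([0, 4596, 0]) cube([3840, 114, 2510]);
translate([0, 114, 0]) cube([114, 4482, 2510]);
translate([3726, 114, 0]) cube([114, 4482, 2510]);


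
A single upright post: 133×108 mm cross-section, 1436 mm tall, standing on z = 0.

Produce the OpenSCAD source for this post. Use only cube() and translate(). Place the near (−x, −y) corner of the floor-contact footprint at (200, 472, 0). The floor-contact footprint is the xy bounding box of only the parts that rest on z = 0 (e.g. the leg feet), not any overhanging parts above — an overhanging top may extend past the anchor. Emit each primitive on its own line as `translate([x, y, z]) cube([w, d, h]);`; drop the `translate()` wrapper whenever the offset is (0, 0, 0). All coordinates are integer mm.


translate([200, 472, 0]) cube([133, 108, 1436]);


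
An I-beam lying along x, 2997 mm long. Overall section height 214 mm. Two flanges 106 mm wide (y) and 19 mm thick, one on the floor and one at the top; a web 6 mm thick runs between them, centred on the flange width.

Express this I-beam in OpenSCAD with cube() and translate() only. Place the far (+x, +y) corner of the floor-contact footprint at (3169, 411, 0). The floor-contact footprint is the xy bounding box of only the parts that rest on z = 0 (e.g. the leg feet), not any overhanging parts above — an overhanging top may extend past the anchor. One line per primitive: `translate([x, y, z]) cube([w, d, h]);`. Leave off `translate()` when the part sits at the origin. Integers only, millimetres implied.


translate([172, 305, 0]) cube([2997, 106, 19]);
translate([172, 355, 19]) cube([2997, 6, 176]);
translate([172, 305, 195]) cube([2997, 106, 19]);


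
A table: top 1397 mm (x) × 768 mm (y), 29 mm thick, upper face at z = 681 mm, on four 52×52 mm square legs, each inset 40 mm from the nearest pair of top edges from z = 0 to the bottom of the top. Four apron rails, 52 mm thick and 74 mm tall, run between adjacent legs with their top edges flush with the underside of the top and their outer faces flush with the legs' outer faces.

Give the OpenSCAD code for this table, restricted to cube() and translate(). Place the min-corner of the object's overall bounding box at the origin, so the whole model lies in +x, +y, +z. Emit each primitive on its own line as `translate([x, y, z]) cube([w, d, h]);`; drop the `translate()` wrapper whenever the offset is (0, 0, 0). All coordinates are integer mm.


translate([0, 0, 652]) cube([1397, 768, 29]);
translate([40, 40, 0]) cube([52, 52, 652]);
translate([1305, 40, 0]) cube([52, 52, 652]);
translate([40, 676, 0]) cube([52, 52, 652]);
translate([1305, 676, 0]) cube([52, 52, 652]);
translate([92, 40, 578]) cube([1213, 52, 74]);
translate([92, 676, 578]) cube([1213, 52, 74]);
translate([40, 92, 578]) cube([52, 584, 74]);
translate([1305, 92, 578]) cube([52, 584, 74]);


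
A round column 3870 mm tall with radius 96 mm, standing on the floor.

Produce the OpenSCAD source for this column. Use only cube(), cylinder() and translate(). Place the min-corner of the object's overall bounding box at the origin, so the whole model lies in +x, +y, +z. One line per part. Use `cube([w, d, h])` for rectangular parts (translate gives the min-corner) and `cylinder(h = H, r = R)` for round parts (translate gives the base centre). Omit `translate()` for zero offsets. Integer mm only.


translate([96, 96, 0]) cylinder(h = 3870, r = 96);


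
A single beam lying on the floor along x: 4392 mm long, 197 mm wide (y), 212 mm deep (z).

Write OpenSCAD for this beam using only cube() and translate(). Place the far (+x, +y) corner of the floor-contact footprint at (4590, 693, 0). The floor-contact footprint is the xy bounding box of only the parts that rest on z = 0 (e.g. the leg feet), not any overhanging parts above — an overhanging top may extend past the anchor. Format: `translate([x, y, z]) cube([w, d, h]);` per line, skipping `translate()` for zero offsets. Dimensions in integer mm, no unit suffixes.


translate([198, 496, 0]) cube([4392, 197, 212]);


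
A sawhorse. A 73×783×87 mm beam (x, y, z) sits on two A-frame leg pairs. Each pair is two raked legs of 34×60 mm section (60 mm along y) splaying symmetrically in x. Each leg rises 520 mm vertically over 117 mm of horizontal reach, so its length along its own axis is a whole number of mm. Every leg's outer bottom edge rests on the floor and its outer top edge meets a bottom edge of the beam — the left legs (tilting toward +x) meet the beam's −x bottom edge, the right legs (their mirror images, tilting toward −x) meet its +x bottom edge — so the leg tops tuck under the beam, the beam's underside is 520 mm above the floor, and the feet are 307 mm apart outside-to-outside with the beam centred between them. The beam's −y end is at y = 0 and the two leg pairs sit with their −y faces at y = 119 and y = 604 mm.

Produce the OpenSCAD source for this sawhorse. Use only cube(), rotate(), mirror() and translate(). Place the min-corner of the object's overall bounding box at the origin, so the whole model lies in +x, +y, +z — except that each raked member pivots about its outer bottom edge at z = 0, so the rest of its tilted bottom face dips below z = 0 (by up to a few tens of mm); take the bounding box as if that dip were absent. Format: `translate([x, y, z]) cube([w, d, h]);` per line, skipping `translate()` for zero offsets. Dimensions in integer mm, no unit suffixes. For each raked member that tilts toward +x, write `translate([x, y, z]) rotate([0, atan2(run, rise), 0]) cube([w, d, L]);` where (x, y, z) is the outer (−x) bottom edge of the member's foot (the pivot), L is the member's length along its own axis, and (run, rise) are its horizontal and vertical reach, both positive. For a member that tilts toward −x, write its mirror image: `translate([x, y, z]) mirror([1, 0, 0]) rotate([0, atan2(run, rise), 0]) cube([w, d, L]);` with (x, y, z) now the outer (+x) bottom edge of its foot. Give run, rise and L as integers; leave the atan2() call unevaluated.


// leg length = √(117² + 520²) = 533
// right-leg outer foot x = 2·117 + 73 = 307
// beam min-corner = (117, 0, 520)
translate([117, 0, 520]) cube([73, 783, 87]);
translate([0, 119, 0]) rotate([0, atan2(117, 520), 0]) cube([34, 60, 533]);
translate([307, 119, 0]) mirror([1, 0, 0]) rotate([0, atan2(117, 520), 0]) cube([34, 60, 533]);
translate([0, 604, 0]) rotate([0, atan2(117, 520), 0]) cube([34, 60, 533]);
translate([307, 604, 0]) mirror([1, 0, 0]) rotate([0, atan2(117, 520), 0]) cube([34, 60, 533]);
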